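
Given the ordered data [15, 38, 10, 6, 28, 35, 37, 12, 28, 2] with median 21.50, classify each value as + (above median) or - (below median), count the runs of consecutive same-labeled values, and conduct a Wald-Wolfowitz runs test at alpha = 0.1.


Step 1: Compute median = 21.50; label A = above, B = below.
Labels in order: BABBAAABAB  (n_A = 5, n_B = 5)
Step 2: Count runs R = 7.
Step 3: Under H0 (random ordering), E[R] = 2*n_A*n_B/(n_A+n_B) + 1 = 2*5*5/10 + 1 = 6.0000.
        Var[R] = 2*n_A*n_B*(2*n_A*n_B - n_A - n_B) / ((n_A+n_B)^2 * (n_A+n_B-1)) = 2000/900 = 2.2222.
        SD[R] = 1.4907.
Step 4: Continuity-corrected z = (R - 0.5 - E[R]) / SD[R] = (7 - 0.5 - 6.0000) / 1.4907 = 0.3354.
Step 5: Two-sided p-value via normal approximation = 2*(1 - Phi(|z|)) = 0.737316.
Step 6: alpha = 0.1. fail to reject H0.

R = 7, z = 0.3354, p = 0.737316, fail to reject H0.


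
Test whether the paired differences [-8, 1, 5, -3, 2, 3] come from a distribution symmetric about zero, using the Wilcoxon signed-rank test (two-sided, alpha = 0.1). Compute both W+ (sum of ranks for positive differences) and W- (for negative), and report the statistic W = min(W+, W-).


Step 1: Drop any zero differences (none here) and take |d_i|.
|d| = [8, 1, 5, 3, 2, 3]
Step 2: Midrank |d_i| (ties get averaged ranks).
ranks: |8|->6, |1|->1, |5|->5, |3|->3.5, |2|->2, |3|->3.5
Step 3: Attach original signs; sum ranks with positive sign and with negative sign.
W+ = 1 + 5 + 2 + 3.5 = 11.5
W- = 6 + 3.5 = 9.5
(Check: W+ + W- = 21 should equal n(n+1)/2 = 21.)
Step 4: Test statistic W = min(W+, W-) = 9.5.
Step 5: Ties in |d|, so use the tie-corrected normal approximation.
        E[W] = n(n+1)/4 = 6*7/4 = 10.5.
        Tie groups: |d|=3 (t=2); sum(t^3 - t) = 6.
        Var[W] = n(n+1)(2n+1)/24 - sum(t^3-t)/48 = 546/24 - 6/48 = 22.625.
        z = (W - E[W]) / sqrt(Var[W]) = (9.5 - 10.5) / 4.7566 = -0.2102.
        Two-sided p = 2*Phi(z) = 0.833484.
Step 6: alpha = 0.1. fail to reject H0.

W+ = 11.5, W- = 9.5, W = min = 9.5, p = 0.833484, fail to reject H0.


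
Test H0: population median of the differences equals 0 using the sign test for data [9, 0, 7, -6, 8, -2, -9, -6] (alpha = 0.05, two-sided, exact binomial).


Step 1: Discard zero differences. Original n = 8; n_eff = number of nonzero differences = 7.
Nonzero differences (with sign): +9, +7, -6, +8, -2, -9, -6
Step 2: Count signs: positive = 3, negative = 4.
Step 3: Under H0: P(positive) = 0.5, so the number of positives S ~ Bin(7, 0.5).
Step 4: Two-sided exact p-value = sum of Bin(7,0.5) probabilities at or below the observed probability = 1.000000.
Step 5: alpha = 0.05. fail to reject H0.

n_eff = 7, pos = 3, neg = 4, p = 1.000000, fail to reject H0.


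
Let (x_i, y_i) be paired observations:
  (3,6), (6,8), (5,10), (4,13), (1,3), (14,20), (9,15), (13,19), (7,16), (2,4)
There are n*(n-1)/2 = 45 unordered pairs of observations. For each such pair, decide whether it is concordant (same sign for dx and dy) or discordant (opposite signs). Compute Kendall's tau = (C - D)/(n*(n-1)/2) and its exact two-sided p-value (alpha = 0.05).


Step 1: Enumerate the 45 unordered pairs (i,j) with i<j and classify each by sign(x_j-x_i) * sign(y_j-y_i).
  (1,2):dx=+3,dy=+2->C; (1,3):dx=+2,dy=+4->C; (1,4):dx=+1,dy=+7->C; (1,5):dx=-2,dy=-3->C
  (1,6):dx=+11,dy=+14->C; (1,7):dx=+6,dy=+9->C; (1,8):dx=+10,dy=+13->C; (1,9):dx=+4,dy=+10->C
  (1,10):dx=-1,dy=-2->C; (2,3):dx=-1,dy=+2->D; (2,4):dx=-2,dy=+5->D; (2,5):dx=-5,dy=-5->C
  (2,6):dx=+8,dy=+12->C; (2,7):dx=+3,dy=+7->C; (2,8):dx=+7,dy=+11->C; (2,9):dx=+1,dy=+8->C
  (2,10):dx=-4,dy=-4->C; (3,4):dx=-1,dy=+3->D; (3,5):dx=-4,dy=-7->C; (3,6):dx=+9,dy=+10->C
  (3,7):dx=+4,dy=+5->C; (3,8):dx=+8,dy=+9->C; (3,9):dx=+2,dy=+6->C; (3,10):dx=-3,dy=-6->C
  (4,5):dx=-3,dy=-10->C; (4,6):dx=+10,dy=+7->C; (4,7):dx=+5,dy=+2->C; (4,8):dx=+9,dy=+6->C
  (4,9):dx=+3,dy=+3->C; (4,10):dx=-2,dy=-9->C; (5,6):dx=+13,dy=+17->C; (5,7):dx=+8,dy=+12->C
  (5,8):dx=+12,dy=+16->C; (5,9):dx=+6,dy=+13->C; (5,10):dx=+1,dy=+1->C; (6,7):dx=-5,dy=-5->C
  (6,8):dx=-1,dy=-1->C; (6,9):dx=-7,dy=-4->C; (6,10):dx=-12,dy=-16->C; (7,8):dx=+4,dy=+4->C
  (7,9):dx=-2,dy=+1->D; (7,10):dx=-7,dy=-11->C; (8,9):dx=-6,dy=-3->C; (8,10):dx=-11,dy=-15->C
  (9,10):dx=-5,dy=-12->C
Step 2: C = 41, D = 4, total pairs = 45.
Step 3: tau = (C - D)/(n(n-1)/2) = (41 - 4)/45 = 0.822222.
Step 4: Exact two-sided p-value (enumerate n! = 3628800 permutations of y under H0): p = 0.000358.
Step 5: alpha = 0.05. reject H0.

tau_b = 0.8222 (C=41, D=4), p = 0.000358, reject H0.


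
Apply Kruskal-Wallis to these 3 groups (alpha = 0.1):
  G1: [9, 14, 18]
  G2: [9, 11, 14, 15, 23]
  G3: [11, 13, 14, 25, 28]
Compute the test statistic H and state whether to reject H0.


Step 1: Combine all N = 13 observations and assign midranks.
sorted (value, group, rank): (9,G1,1.5), (9,G2,1.5), (11,G2,3.5), (11,G3,3.5), (13,G3,5), (14,G1,7), (14,G2,7), (14,G3,7), (15,G2,9), (18,G1,10), (23,G2,11), (25,G3,12), (28,G3,13)
Step 2: Sum ranks within each group.
R_1 = 18.5 (n_1 = 3)
R_2 = 32 (n_2 = 5)
R_3 = 40.5 (n_3 = 5)
Step 3: H = 12/(N(N+1)) * sum(R_i^2/n_i) - 3(N+1)
     = 12/(13*14) * (18.5^2/3 + 32^2/5 + 40.5^2/5) - 3*14
     = 0.065934 * 646.933 - 42
     = 0.654945.
Step 4: Ties present; correction factor C = 1 - 36/(13^3 - 13) = 0.983516. Corrected H = 0.654945 / 0.983516 = 0.665922.
Step 5: Under H0, H ~ chi^2(2); p-value = 0.716798.
Step 6: alpha = 0.1. fail to reject H0.

H = 0.6659, df = 2, p = 0.716798, fail to reject H0.


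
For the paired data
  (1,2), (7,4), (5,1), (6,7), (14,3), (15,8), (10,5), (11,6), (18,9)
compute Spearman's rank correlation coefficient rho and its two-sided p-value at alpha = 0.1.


Step 1: Rank x and y separately (midranks; no ties here).
rank(x): 1->1, 7->4, 5->2, 6->3, 14->7, 15->8, 10->5, 11->6, 18->9
rank(y): 2->2, 4->4, 1->1, 7->7, 3->3, 8->8, 5->5, 6->6, 9->9
Step 2: d_i = R_x(i) - R_y(i); compute d_i^2.
  (1-2)^2=1, (4-4)^2=0, (2-1)^2=1, (3-7)^2=16, (7-3)^2=16, (8-8)^2=0, (5-5)^2=0, (6-6)^2=0, (9-9)^2=0
sum(d^2) = 34.
Step 3: rho = 1 - 6*34 / (9*(9^2 - 1)) = 1 - 204/720 = 0.716667.
Step 4: Under H0, t = rho * sqrt((n-2)/(1-rho^2)) = 2.7188 ~ t(7).
Step 5: Two-sided p-value from the t-distribution with 7 df = 0.029818.
Step 6: alpha = 0.1. reject H0.

rho = 0.7167, p = 0.029818, reject H0 at alpha = 0.1.


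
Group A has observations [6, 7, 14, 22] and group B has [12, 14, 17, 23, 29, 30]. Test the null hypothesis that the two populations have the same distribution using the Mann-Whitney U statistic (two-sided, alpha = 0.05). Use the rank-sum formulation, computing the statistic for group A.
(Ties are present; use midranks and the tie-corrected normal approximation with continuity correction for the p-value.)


Step 1: Combine and sort all 10 observations; assign midranks.
sorted (value, group): (6,X), (7,X), (12,Y), (14,X), (14,Y), (17,Y), (22,X), (23,Y), (29,Y), (30,Y)
ranks: 6->1, 7->2, 12->3, 14->4.5, 14->4.5, 17->6, 22->7, 23->8, 29->9, 30->10
Step 2: Rank sum for X: R1 = 1 + 2 + 4.5 + 7 = 14.5.
Step 3: U_X = R1 - n1(n1+1)/2 = 14.5 - 4*5/2 = 14.5 - 10 = 4.5.
       U_Y = n1*n2 - U_X = 24 - 4.5 = 19.5.
Step 4: Ties are present, so use the tie-corrected normal approximation (with continuity correction) for the p-value.
Step 5: p-value = 0.134407; compare to alpha = 0.05. fail to reject H0.

U_X = 4.5, p = 0.134407, fail to reject H0 at alpha = 0.05.


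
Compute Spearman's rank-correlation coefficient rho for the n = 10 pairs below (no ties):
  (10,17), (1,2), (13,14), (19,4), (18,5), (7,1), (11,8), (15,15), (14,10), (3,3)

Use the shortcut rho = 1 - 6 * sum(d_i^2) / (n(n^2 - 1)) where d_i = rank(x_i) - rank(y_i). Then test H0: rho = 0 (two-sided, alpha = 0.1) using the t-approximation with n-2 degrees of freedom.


Step 1: Rank x and y separately (midranks; no ties here).
rank(x): 10->4, 1->1, 13->6, 19->10, 18->9, 7->3, 11->5, 15->8, 14->7, 3->2
rank(y): 17->10, 2->2, 14->8, 4->4, 5->5, 1->1, 8->6, 15->9, 10->7, 3->3
Step 2: d_i = R_x(i) - R_y(i); compute d_i^2.
  (4-10)^2=36, (1-2)^2=1, (6-8)^2=4, (10-4)^2=36, (9-5)^2=16, (3-1)^2=4, (5-6)^2=1, (8-9)^2=1, (7-7)^2=0, (2-3)^2=1
sum(d^2) = 100.
Step 3: rho = 1 - 6*100 / (10*(10^2 - 1)) = 1 - 600/990 = 0.393939.
Step 4: Under H0, t = rho * sqrt((n-2)/(1-rho^2)) = 1.2123 ~ t(8).
Step 5: Two-sided p-value from the t-distribution with 8 df = 0.259998.
Step 6: alpha = 0.1. fail to reject H0.

rho = 0.3939, p = 0.259998, fail to reject H0 at alpha = 0.1.


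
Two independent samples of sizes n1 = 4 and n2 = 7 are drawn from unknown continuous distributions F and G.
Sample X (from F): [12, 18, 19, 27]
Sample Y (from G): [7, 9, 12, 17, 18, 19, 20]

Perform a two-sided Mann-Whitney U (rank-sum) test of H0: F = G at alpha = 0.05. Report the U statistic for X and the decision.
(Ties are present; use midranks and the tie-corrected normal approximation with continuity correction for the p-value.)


Step 1: Combine and sort all 11 observations; assign midranks.
sorted (value, group): (7,Y), (9,Y), (12,X), (12,Y), (17,Y), (18,X), (18,Y), (19,X), (19,Y), (20,Y), (27,X)
ranks: 7->1, 9->2, 12->3.5, 12->3.5, 17->5, 18->6.5, 18->6.5, 19->8.5, 19->8.5, 20->10, 27->11
Step 2: Rank sum for X: R1 = 3.5 + 6.5 + 8.5 + 11 = 29.5.
Step 3: U_X = R1 - n1(n1+1)/2 = 29.5 - 4*5/2 = 29.5 - 10 = 19.5.
       U_Y = n1*n2 - U_X = 28 - 19.5 = 8.5.
Step 4: Ties are present, so use the tie-corrected normal approximation (with continuity correction) for the p-value.
Step 5: p-value = 0.341391; compare to alpha = 0.05. fail to reject H0.

U_X = 19.5, p = 0.341391, fail to reject H0 at alpha = 0.05.


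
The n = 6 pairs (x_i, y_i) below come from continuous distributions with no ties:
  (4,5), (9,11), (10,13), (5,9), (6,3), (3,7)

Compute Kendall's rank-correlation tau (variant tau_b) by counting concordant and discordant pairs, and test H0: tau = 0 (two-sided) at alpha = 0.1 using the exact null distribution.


Step 1: Enumerate the 15 unordered pairs (i,j) with i<j and classify each by sign(x_j-x_i) * sign(y_j-y_i).
  (1,2):dx=+5,dy=+6->C; (1,3):dx=+6,dy=+8->C; (1,4):dx=+1,dy=+4->C; (1,5):dx=+2,dy=-2->D
  (1,6):dx=-1,dy=+2->D; (2,3):dx=+1,dy=+2->C; (2,4):dx=-4,dy=-2->C; (2,5):dx=-3,dy=-8->C
  (2,6):dx=-6,dy=-4->C; (3,4):dx=-5,dy=-4->C; (3,5):dx=-4,dy=-10->C; (3,6):dx=-7,dy=-6->C
  (4,5):dx=+1,dy=-6->D; (4,6):dx=-2,dy=-2->C; (5,6):dx=-3,dy=+4->D
Step 2: C = 11, D = 4, total pairs = 15.
Step 3: tau = (C - D)/(n(n-1)/2) = (11 - 4)/15 = 0.466667.
Step 4: Exact two-sided p-value (enumerate n! = 720 permutations of y under H0): p = 0.272222.
Step 5: alpha = 0.1. fail to reject H0.

tau_b = 0.4667 (C=11, D=4), p = 0.272222, fail to reject H0.


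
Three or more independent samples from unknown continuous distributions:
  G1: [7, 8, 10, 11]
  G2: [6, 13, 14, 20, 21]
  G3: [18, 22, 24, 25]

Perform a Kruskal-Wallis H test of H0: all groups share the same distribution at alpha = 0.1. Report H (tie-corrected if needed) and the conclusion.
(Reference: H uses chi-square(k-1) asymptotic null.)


Step 1: Combine all N = 13 observations and assign midranks.
sorted (value, group, rank): (6,G2,1), (7,G1,2), (8,G1,3), (10,G1,4), (11,G1,5), (13,G2,6), (14,G2,7), (18,G3,8), (20,G2,9), (21,G2,10), (22,G3,11), (24,G3,12), (25,G3,13)
Step 2: Sum ranks within each group.
R_1 = 14 (n_1 = 4)
R_2 = 33 (n_2 = 5)
R_3 = 44 (n_3 = 4)
Step 3: H = 12/(N(N+1)) * sum(R_i^2/n_i) - 3(N+1)
     = 12/(13*14) * (14^2/4 + 33^2/5 + 44^2/4) - 3*14
     = 0.065934 * 750.8 - 42
     = 7.503297.
Step 4: No ties, so H is used without correction.
Step 5: Under H0, H ~ chi^2(2); p-value = 0.023479.
Step 6: alpha = 0.1. reject H0.

H = 7.5033, df = 2, p = 0.023479, reject H0.


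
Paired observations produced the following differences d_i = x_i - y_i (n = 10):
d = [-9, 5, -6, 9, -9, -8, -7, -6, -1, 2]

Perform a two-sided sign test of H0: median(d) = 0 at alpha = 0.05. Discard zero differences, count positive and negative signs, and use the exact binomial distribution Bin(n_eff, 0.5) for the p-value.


Step 1: Discard zero differences. Original n = 10; n_eff = number of nonzero differences = 10.
Nonzero differences (with sign): -9, +5, -6, +9, -9, -8, -7, -6, -1, +2
Step 2: Count signs: positive = 3, negative = 7.
Step 3: Under H0: P(positive) = 0.5, so the number of positives S ~ Bin(10, 0.5).
Step 4: Two-sided exact p-value = sum of Bin(10,0.5) probabilities at or below the observed probability = 0.343750.
Step 5: alpha = 0.05. fail to reject H0.

n_eff = 10, pos = 3, neg = 7, p = 0.343750, fail to reject H0.


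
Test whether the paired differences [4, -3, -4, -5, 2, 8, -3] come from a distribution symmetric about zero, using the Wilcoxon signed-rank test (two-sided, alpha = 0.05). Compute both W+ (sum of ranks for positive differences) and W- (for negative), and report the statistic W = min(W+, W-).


Step 1: Drop any zero differences (none here) and take |d_i|.
|d| = [4, 3, 4, 5, 2, 8, 3]
Step 2: Midrank |d_i| (ties get averaged ranks).
ranks: |4|->4.5, |3|->2.5, |4|->4.5, |5|->6, |2|->1, |8|->7, |3|->2.5
Step 3: Attach original signs; sum ranks with positive sign and with negative sign.
W+ = 4.5 + 1 + 7 = 12.5
W- = 2.5 + 4.5 + 6 + 2.5 = 15.5
(Check: W+ + W- = 28 should equal n(n+1)/2 = 28.)
Step 4: Test statistic W = min(W+, W-) = 12.5.
Step 5: Ties in |d|, so use the tie-corrected normal approximation.
        E[W] = n(n+1)/4 = 7*8/4 = 14.
        Tie groups: |d|=3 (t=2), |d|=4 (t=2); sum(t^3 - t) = 12.
        Var[W] = n(n+1)(2n+1)/24 - sum(t^3-t)/48 = 840/24 - 12/48 = 34.75.
        z = (W - E[W]) / sqrt(Var[W]) = (12.5 - 14) / 5.8949 = -0.2545.
        Two-sided p = 2*Phi(z) = 0.799143.
Step 6: alpha = 0.05. fail to reject H0.

W+ = 12.5, W- = 15.5, W = min = 12.5, p = 0.799143, fail to reject H0.


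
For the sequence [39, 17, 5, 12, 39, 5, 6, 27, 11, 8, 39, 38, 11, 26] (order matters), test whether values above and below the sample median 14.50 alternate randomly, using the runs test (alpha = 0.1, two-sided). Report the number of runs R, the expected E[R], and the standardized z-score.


Step 1: Compute median = 14.50; label A = above, B = below.
Labels in order: AABBABBABBAABA  (n_A = 7, n_B = 7)
Step 2: Count runs R = 9.
Step 3: Under H0 (random ordering), E[R] = 2*n_A*n_B/(n_A+n_B) + 1 = 2*7*7/14 + 1 = 8.0000.
        Var[R] = 2*n_A*n_B*(2*n_A*n_B - n_A - n_B) / ((n_A+n_B)^2 * (n_A+n_B-1)) = 8232/2548 = 3.2308.
        SD[R] = 1.7974.
Step 4: Continuity-corrected z = (R - 0.5 - E[R]) / SD[R] = (9 - 0.5 - 8.0000) / 1.7974 = 0.2782.
Step 5: Two-sided p-value via normal approximation = 2*(1 - Phi(|z|)) = 0.780879.
Step 6: alpha = 0.1. fail to reject H0.

R = 9, z = 0.2782, p = 0.780879, fail to reject H0.


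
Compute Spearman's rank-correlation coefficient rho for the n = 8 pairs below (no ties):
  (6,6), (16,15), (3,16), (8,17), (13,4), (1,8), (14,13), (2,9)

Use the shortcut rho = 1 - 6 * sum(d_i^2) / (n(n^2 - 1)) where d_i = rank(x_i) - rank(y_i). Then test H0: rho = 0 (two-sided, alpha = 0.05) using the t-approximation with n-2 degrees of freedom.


Step 1: Rank x and y separately (midranks; no ties here).
rank(x): 6->4, 16->8, 3->3, 8->5, 13->6, 1->1, 14->7, 2->2
rank(y): 6->2, 15->6, 16->7, 17->8, 4->1, 8->3, 13->5, 9->4
Step 2: d_i = R_x(i) - R_y(i); compute d_i^2.
  (4-2)^2=4, (8-6)^2=4, (3-7)^2=16, (5-8)^2=9, (6-1)^2=25, (1-3)^2=4, (7-5)^2=4, (2-4)^2=4
sum(d^2) = 70.
Step 3: rho = 1 - 6*70 / (8*(8^2 - 1)) = 1 - 420/504 = 0.166667.
Step 4: Under H0, t = rho * sqrt((n-2)/(1-rho^2)) = 0.4140 ~ t(6).
Step 5: Two-sided p-value from the t-distribution with 6 df = 0.693239.
Step 6: alpha = 0.05. fail to reject H0.

rho = 0.1667, p = 0.693239, fail to reject H0 at alpha = 0.05.


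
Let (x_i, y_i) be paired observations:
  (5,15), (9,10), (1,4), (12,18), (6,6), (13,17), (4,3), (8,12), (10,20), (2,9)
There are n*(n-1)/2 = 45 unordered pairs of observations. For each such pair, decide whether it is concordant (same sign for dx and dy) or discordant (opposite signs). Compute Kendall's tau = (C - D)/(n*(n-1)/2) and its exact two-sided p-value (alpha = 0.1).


Step 1: Enumerate the 45 unordered pairs (i,j) with i<j and classify each by sign(x_j-x_i) * sign(y_j-y_i).
  (1,2):dx=+4,dy=-5->D; (1,3):dx=-4,dy=-11->C; (1,4):dx=+7,dy=+3->C; (1,5):dx=+1,dy=-9->D
  (1,6):dx=+8,dy=+2->C; (1,7):dx=-1,dy=-12->C; (1,8):dx=+3,dy=-3->D; (1,9):dx=+5,dy=+5->C
  (1,10):dx=-3,dy=-6->C; (2,3):dx=-8,dy=-6->C; (2,4):dx=+3,dy=+8->C; (2,5):dx=-3,dy=-4->C
  (2,6):dx=+4,dy=+7->C; (2,7):dx=-5,dy=-7->C; (2,8):dx=-1,dy=+2->D; (2,9):dx=+1,dy=+10->C
  (2,10):dx=-7,dy=-1->C; (3,4):dx=+11,dy=+14->C; (3,5):dx=+5,dy=+2->C; (3,6):dx=+12,dy=+13->C
  (3,7):dx=+3,dy=-1->D; (3,8):dx=+7,dy=+8->C; (3,9):dx=+9,dy=+16->C; (3,10):dx=+1,dy=+5->C
  (4,5):dx=-6,dy=-12->C; (4,6):dx=+1,dy=-1->D; (4,7):dx=-8,dy=-15->C; (4,8):dx=-4,dy=-6->C
  (4,9):dx=-2,dy=+2->D; (4,10):dx=-10,dy=-9->C; (5,6):dx=+7,dy=+11->C; (5,7):dx=-2,dy=-3->C
  (5,8):dx=+2,dy=+6->C; (5,9):dx=+4,dy=+14->C; (5,10):dx=-4,dy=+3->D; (6,7):dx=-9,dy=-14->C
  (6,8):dx=-5,dy=-5->C; (6,9):dx=-3,dy=+3->D; (6,10):dx=-11,dy=-8->C; (7,8):dx=+4,dy=+9->C
  (7,9):dx=+6,dy=+17->C; (7,10):dx=-2,dy=+6->D; (8,9):dx=+2,dy=+8->C; (8,10):dx=-6,dy=-3->C
  (9,10):dx=-8,dy=-11->C
Step 2: C = 35, D = 10, total pairs = 45.
Step 3: tau = (C - D)/(n(n-1)/2) = (35 - 10)/45 = 0.555556.
Step 4: Exact two-sided p-value (enumerate n! = 3628800 permutations of y under H0): p = 0.028609.
Step 5: alpha = 0.1. reject H0.

tau_b = 0.5556 (C=35, D=10), p = 0.028609, reject H0.


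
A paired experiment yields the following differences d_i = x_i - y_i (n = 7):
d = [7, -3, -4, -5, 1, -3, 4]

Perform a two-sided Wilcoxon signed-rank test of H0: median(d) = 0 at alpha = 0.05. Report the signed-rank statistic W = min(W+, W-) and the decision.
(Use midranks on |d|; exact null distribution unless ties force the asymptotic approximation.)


Step 1: Drop any zero differences (none here) and take |d_i|.
|d| = [7, 3, 4, 5, 1, 3, 4]
Step 2: Midrank |d_i| (ties get averaged ranks).
ranks: |7|->7, |3|->2.5, |4|->4.5, |5|->6, |1|->1, |3|->2.5, |4|->4.5
Step 3: Attach original signs; sum ranks with positive sign and with negative sign.
W+ = 7 + 1 + 4.5 = 12.5
W- = 2.5 + 4.5 + 6 + 2.5 = 15.5
(Check: W+ + W- = 28 should equal n(n+1)/2 = 28.)
Step 4: Test statistic W = min(W+, W-) = 12.5.
Step 5: Ties in |d|, so use the tie-corrected normal approximation.
        E[W] = n(n+1)/4 = 7*8/4 = 14.
        Tie groups: |d|=3 (t=2), |d|=4 (t=2); sum(t^3 - t) = 12.
        Var[W] = n(n+1)(2n+1)/24 - sum(t^3-t)/48 = 840/24 - 12/48 = 34.75.
        z = (W - E[W]) / sqrt(Var[W]) = (12.5 - 14) / 5.8949 = -0.2545.
        Two-sided p = 2*Phi(z) = 0.799143.
Step 6: alpha = 0.05. fail to reject H0.

W+ = 12.5, W- = 15.5, W = min = 12.5, p = 0.799143, fail to reject H0.


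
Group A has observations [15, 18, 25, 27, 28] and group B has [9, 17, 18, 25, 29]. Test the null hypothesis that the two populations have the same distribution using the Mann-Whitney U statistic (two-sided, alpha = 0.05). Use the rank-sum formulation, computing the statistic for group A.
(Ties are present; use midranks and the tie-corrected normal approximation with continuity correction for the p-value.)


Step 1: Combine and sort all 10 observations; assign midranks.
sorted (value, group): (9,Y), (15,X), (17,Y), (18,X), (18,Y), (25,X), (25,Y), (27,X), (28,X), (29,Y)
ranks: 9->1, 15->2, 17->3, 18->4.5, 18->4.5, 25->6.5, 25->6.5, 27->8, 28->9, 29->10
Step 2: Rank sum for X: R1 = 2 + 4.5 + 6.5 + 8 + 9 = 30.
Step 3: U_X = R1 - n1(n1+1)/2 = 30 - 5*6/2 = 30 - 15 = 15.
       U_Y = n1*n2 - U_X = 25 - 15 = 10.
Step 4: Ties are present, so use the tie-corrected normal approximation (with continuity correction) for the p-value.
Step 5: p-value = 0.674236; compare to alpha = 0.05. fail to reject H0.

U_X = 15, p = 0.674236, fail to reject H0 at alpha = 0.05.


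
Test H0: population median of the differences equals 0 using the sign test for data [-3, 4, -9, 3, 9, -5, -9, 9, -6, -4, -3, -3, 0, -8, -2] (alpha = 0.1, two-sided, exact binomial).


Step 1: Discard zero differences. Original n = 15; n_eff = number of nonzero differences = 14.
Nonzero differences (with sign): -3, +4, -9, +3, +9, -5, -9, +9, -6, -4, -3, -3, -8, -2
Step 2: Count signs: positive = 4, negative = 10.
Step 3: Under H0: P(positive) = 0.5, so the number of positives S ~ Bin(14, 0.5).
Step 4: Two-sided exact p-value = sum of Bin(14,0.5) probabilities at or below the observed probability = 0.179565.
Step 5: alpha = 0.1. fail to reject H0.

n_eff = 14, pos = 4, neg = 10, p = 0.179565, fail to reject H0.


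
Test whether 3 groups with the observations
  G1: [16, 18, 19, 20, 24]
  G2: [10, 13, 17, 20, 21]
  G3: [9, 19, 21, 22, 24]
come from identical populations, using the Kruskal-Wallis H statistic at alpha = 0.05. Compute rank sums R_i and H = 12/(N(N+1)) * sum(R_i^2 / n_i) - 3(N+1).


Step 1: Combine all N = 15 observations and assign midranks.
sorted (value, group, rank): (9,G3,1), (10,G2,2), (13,G2,3), (16,G1,4), (17,G2,5), (18,G1,6), (19,G1,7.5), (19,G3,7.5), (20,G1,9.5), (20,G2,9.5), (21,G2,11.5), (21,G3,11.5), (22,G3,13), (24,G1,14.5), (24,G3,14.5)
Step 2: Sum ranks within each group.
R_1 = 41.5 (n_1 = 5)
R_2 = 31 (n_2 = 5)
R_3 = 47.5 (n_3 = 5)
Step 3: H = 12/(N(N+1)) * sum(R_i^2/n_i) - 3(N+1)
     = 12/(15*16) * (41.5^2/5 + 31^2/5 + 47.5^2/5) - 3*16
     = 0.050000 * 987.9 - 48
     = 1.395000.
Step 4: Ties present; correction factor C = 1 - 24/(15^3 - 15) = 0.992857. Corrected H = 1.395000 / 0.992857 = 1.405036.
Step 5: Under H0, H ~ chi^2(2); p-value = 0.495336.
Step 6: alpha = 0.05. fail to reject H0.

H = 1.4050, df = 2, p = 0.495336, fail to reject H0.


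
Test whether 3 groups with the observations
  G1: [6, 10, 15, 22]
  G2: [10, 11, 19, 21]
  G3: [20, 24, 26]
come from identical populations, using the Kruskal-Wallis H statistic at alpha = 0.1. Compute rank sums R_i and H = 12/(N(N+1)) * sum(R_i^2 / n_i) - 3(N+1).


Step 1: Combine all N = 11 observations and assign midranks.
sorted (value, group, rank): (6,G1,1), (10,G1,2.5), (10,G2,2.5), (11,G2,4), (15,G1,5), (19,G2,6), (20,G3,7), (21,G2,8), (22,G1,9), (24,G3,10), (26,G3,11)
Step 2: Sum ranks within each group.
R_1 = 17.5 (n_1 = 4)
R_2 = 20.5 (n_2 = 4)
R_3 = 28 (n_3 = 3)
Step 3: H = 12/(N(N+1)) * sum(R_i^2/n_i) - 3(N+1)
     = 12/(11*12) * (17.5^2/4 + 20.5^2/4 + 28^2/3) - 3*12
     = 0.090909 * 442.958 - 36
     = 4.268939.
Step 4: Ties present; correction factor C = 1 - 6/(11^3 - 11) = 0.995455. Corrected H = 4.268939 / 0.995455 = 4.288432.
Step 5: Under H0, H ~ chi^2(2); p-value = 0.117160.
Step 6: alpha = 0.1. fail to reject H0.

H = 4.2884, df = 2, p = 0.117160, fail to reject H0.


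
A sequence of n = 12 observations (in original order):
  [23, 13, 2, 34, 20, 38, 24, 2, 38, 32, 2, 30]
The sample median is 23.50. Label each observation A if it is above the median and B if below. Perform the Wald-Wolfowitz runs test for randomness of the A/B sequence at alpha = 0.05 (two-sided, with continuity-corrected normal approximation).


Step 1: Compute median = 23.50; label A = above, B = below.
Labels in order: BBBABAABAABA  (n_A = 6, n_B = 6)
Step 2: Count runs R = 8.
Step 3: Under H0 (random ordering), E[R] = 2*n_A*n_B/(n_A+n_B) + 1 = 2*6*6/12 + 1 = 7.0000.
        Var[R] = 2*n_A*n_B*(2*n_A*n_B - n_A - n_B) / ((n_A+n_B)^2 * (n_A+n_B-1)) = 4320/1584 = 2.7273.
        SD[R] = 1.6514.
Step 4: Continuity-corrected z = (R - 0.5 - E[R]) / SD[R] = (8 - 0.5 - 7.0000) / 1.6514 = 0.3028.
Step 5: Two-sided p-value via normal approximation = 2*(1 - Phi(|z|)) = 0.762069.
Step 6: alpha = 0.05. fail to reject H0.

R = 8, z = 0.3028, p = 0.762069, fail to reject H0.


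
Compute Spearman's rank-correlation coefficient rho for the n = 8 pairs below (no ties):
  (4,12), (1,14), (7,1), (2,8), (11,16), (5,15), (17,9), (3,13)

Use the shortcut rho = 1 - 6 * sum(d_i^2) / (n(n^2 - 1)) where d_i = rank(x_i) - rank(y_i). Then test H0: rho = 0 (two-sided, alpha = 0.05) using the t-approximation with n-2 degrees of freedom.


Step 1: Rank x and y separately (midranks; no ties here).
rank(x): 4->4, 1->1, 7->6, 2->2, 11->7, 5->5, 17->8, 3->3
rank(y): 12->4, 14->6, 1->1, 8->2, 16->8, 15->7, 9->3, 13->5
Step 2: d_i = R_x(i) - R_y(i); compute d_i^2.
  (4-4)^2=0, (1-6)^2=25, (6-1)^2=25, (2-2)^2=0, (7-8)^2=1, (5-7)^2=4, (8-3)^2=25, (3-5)^2=4
sum(d^2) = 84.
Step 3: rho = 1 - 6*84 / (8*(8^2 - 1)) = 1 - 504/504 = 0.000000.
Step 4: Under H0, t = rho * sqrt((n-2)/(1-rho^2)) = 0.0000 ~ t(6).
Step 5: Two-sided p-value from the t-distribution with 6 df = 1.000000.
Step 6: alpha = 0.05. fail to reject H0.

rho = 0.0000, p = 1.000000, fail to reject H0 at alpha = 0.05.


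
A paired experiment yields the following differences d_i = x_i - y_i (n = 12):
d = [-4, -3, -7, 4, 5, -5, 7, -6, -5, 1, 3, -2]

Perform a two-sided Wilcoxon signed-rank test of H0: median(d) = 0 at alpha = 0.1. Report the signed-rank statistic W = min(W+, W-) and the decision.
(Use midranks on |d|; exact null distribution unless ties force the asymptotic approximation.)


Step 1: Drop any zero differences (none here) and take |d_i|.
|d| = [4, 3, 7, 4, 5, 5, 7, 6, 5, 1, 3, 2]
Step 2: Midrank |d_i| (ties get averaged ranks).
ranks: |4|->5.5, |3|->3.5, |7|->11.5, |4|->5.5, |5|->8, |5|->8, |7|->11.5, |6|->10, |5|->8, |1|->1, |3|->3.5, |2|->2
Step 3: Attach original signs; sum ranks with positive sign and with negative sign.
W+ = 5.5 + 8 + 11.5 + 1 + 3.5 = 29.5
W- = 5.5 + 3.5 + 11.5 + 8 + 10 + 8 + 2 = 48.5
(Check: W+ + W- = 78 should equal n(n+1)/2 = 78.)
Step 4: Test statistic W = min(W+, W-) = 29.5.
Step 5: Ties in |d|, so use the tie-corrected normal approximation.
        E[W] = n(n+1)/4 = 12*13/4 = 39.
        Tie groups: |d|=3 (t=2), |d|=4 (t=2), |d|=5 (t=3), |d|=7 (t=2); sum(t^3 - t) = 42.
        Var[W] = n(n+1)(2n+1)/24 - sum(t^3-t)/48 = 3900/24 - 42/48 = 161.625.
        z = (W - E[W]) / sqrt(Var[W]) = (29.5 - 39) / 12.7132 = -0.7473.
        Two-sided p = 2*Phi(z) = 0.454909.
Step 6: alpha = 0.1. fail to reject H0.

W+ = 29.5, W- = 48.5, W = min = 29.5, p = 0.454909, fail to reject H0.


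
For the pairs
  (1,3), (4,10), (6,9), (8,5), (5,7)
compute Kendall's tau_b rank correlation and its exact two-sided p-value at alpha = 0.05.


Step 1: Enumerate the 10 unordered pairs (i,j) with i<j and classify each by sign(x_j-x_i) * sign(y_j-y_i).
  (1,2):dx=+3,dy=+7->C; (1,3):dx=+5,dy=+6->C; (1,4):dx=+7,dy=+2->C; (1,5):dx=+4,dy=+4->C
  (2,3):dx=+2,dy=-1->D; (2,4):dx=+4,dy=-5->D; (2,5):dx=+1,dy=-3->D; (3,4):dx=+2,dy=-4->D
  (3,5):dx=-1,dy=-2->C; (4,5):dx=-3,dy=+2->D
Step 2: C = 5, D = 5, total pairs = 10.
Step 3: tau = (C - D)/(n(n-1)/2) = (5 - 5)/10 = 0.000000.
Step 4: Exact two-sided p-value (enumerate n! = 120 permutations of y under H0): p = 1.000000.
Step 5: alpha = 0.05. fail to reject H0.

tau_b = 0.0000 (C=5, D=5), p = 1.000000, fail to reject H0.


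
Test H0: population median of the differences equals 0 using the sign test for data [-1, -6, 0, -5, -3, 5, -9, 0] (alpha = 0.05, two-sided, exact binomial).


Step 1: Discard zero differences. Original n = 8; n_eff = number of nonzero differences = 6.
Nonzero differences (with sign): -1, -6, -5, -3, +5, -9
Step 2: Count signs: positive = 1, negative = 5.
Step 3: Under H0: P(positive) = 0.5, so the number of positives S ~ Bin(6, 0.5).
Step 4: Two-sided exact p-value = sum of Bin(6,0.5) probabilities at or below the observed probability = 0.218750.
Step 5: alpha = 0.05. fail to reject H0.

n_eff = 6, pos = 1, neg = 5, p = 0.218750, fail to reject H0.


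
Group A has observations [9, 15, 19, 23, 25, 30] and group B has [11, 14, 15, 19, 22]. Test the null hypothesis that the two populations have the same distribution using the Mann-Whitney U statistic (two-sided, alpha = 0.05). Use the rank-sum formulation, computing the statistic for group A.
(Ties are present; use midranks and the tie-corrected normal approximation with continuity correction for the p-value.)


Step 1: Combine and sort all 11 observations; assign midranks.
sorted (value, group): (9,X), (11,Y), (14,Y), (15,X), (15,Y), (19,X), (19,Y), (22,Y), (23,X), (25,X), (30,X)
ranks: 9->1, 11->2, 14->3, 15->4.5, 15->4.5, 19->6.5, 19->6.5, 22->8, 23->9, 25->10, 30->11
Step 2: Rank sum for X: R1 = 1 + 4.5 + 6.5 + 9 + 10 + 11 = 42.
Step 3: U_X = R1 - n1(n1+1)/2 = 42 - 6*7/2 = 42 - 21 = 21.
       U_Y = n1*n2 - U_X = 30 - 21 = 9.
Step 4: Ties are present, so use the tie-corrected normal approximation (with continuity correction) for the p-value.
Step 5: p-value = 0.313093; compare to alpha = 0.05. fail to reject H0.

U_X = 21, p = 0.313093, fail to reject H0 at alpha = 0.05.


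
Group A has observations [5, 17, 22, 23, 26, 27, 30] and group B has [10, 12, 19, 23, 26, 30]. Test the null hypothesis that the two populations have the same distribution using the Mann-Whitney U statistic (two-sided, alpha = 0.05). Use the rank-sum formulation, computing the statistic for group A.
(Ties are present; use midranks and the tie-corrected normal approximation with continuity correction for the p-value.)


Step 1: Combine and sort all 13 observations; assign midranks.
sorted (value, group): (5,X), (10,Y), (12,Y), (17,X), (19,Y), (22,X), (23,X), (23,Y), (26,X), (26,Y), (27,X), (30,X), (30,Y)
ranks: 5->1, 10->2, 12->3, 17->4, 19->5, 22->6, 23->7.5, 23->7.5, 26->9.5, 26->9.5, 27->11, 30->12.5, 30->12.5
Step 2: Rank sum for X: R1 = 1 + 4 + 6 + 7.5 + 9.5 + 11 + 12.5 = 51.5.
Step 3: U_X = R1 - n1(n1+1)/2 = 51.5 - 7*8/2 = 51.5 - 28 = 23.5.
       U_Y = n1*n2 - U_X = 42 - 23.5 = 18.5.
Step 4: Ties are present, so use the tie-corrected normal approximation (with continuity correction) for the p-value.
Step 5: p-value = 0.774190; compare to alpha = 0.05. fail to reject H0.

U_X = 23.5, p = 0.774190, fail to reject H0 at alpha = 0.05.


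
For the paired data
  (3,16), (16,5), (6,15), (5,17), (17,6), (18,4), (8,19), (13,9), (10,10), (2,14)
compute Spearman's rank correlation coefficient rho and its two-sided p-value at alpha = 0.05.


Step 1: Rank x and y separately (midranks; no ties here).
rank(x): 3->2, 16->8, 6->4, 5->3, 17->9, 18->10, 8->5, 13->7, 10->6, 2->1
rank(y): 16->8, 5->2, 15->7, 17->9, 6->3, 4->1, 19->10, 9->4, 10->5, 14->6
Step 2: d_i = R_x(i) - R_y(i); compute d_i^2.
  (2-8)^2=36, (8-2)^2=36, (4-7)^2=9, (3-9)^2=36, (9-3)^2=36, (10-1)^2=81, (5-10)^2=25, (7-4)^2=9, (6-5)^2=1, (1-6)^2=25
sum(d^2) = 294.
Step 3: rho = 1 - 6*294 / (10*(10^2 - 1)) = 1 - 1764/990 = -0.781818.
Step 4: Under H0, t = rho * sqrt((n-2)/(1-rho^2)) = -3.5466 ~ t(8).
Step 5: Two-sided p-value from the t-distribution with 8 df = 0.007547.
Step 6: alpha = 0.05. reject H0.

rho = -0.7818, p = 0.007547, reject H0 at alpha = 0.05.


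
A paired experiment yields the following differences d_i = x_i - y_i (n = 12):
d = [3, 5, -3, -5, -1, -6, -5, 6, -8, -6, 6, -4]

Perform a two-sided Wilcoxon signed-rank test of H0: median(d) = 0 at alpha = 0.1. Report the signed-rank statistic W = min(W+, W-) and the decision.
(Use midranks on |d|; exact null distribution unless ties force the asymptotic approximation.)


Step 1: Drop any zero differences (none here) and take |d_i|.
|d| = [3, 5, 3, 5, 1, 6, 5, 6, 8, 6, 6, 4]
Step 2: Midrank |d_i| (ties get averaged ranks).
ranks: |3|->2.5, |5|->6, |3|->2.5, |5|->6, |1|->1, |6|->9.5, |5|->6, |6|->9.5, |8|->12, |6|->9.5, |6|->9.5, |4|->4
Step 3: Attach original signs; sum ranks with positive sign and with negative sign.
W+ = 2.5 + 6 + 9.5 + 9.5 = 27.5
W- = 2.5 + 6 + 1 + 9.5 + 6 + 12 + 9.5 + 4 = 50.5
(Check: W+ + W- = 78 should equal n(n+1)/2 = 78.)
Step 4: Test statistic W = min(W+, W-) = 27.5.
Step 5: Ties in |d|, so use the tie-corrected normal approximation.
        E[W] = n(n+1)/4 = 12*13/4 = 39.
        Tie groups: |d|=3 (t=2), |d|=5 (t=3), |d|=6 (t=4); sum(t^3 - t) = 90.
        Var[W] = n(n+1)(2n+1)/24 - sum(t^3-t)/48 = 3900/24 - 90/48 = 160.625.
        z = (W - E[W]) / sqrt(Var[W]) = (27.5 - 39) / 12.6738 = -0.9074.
        Two-sided p = 2*Phi(z) = 0.364204.
Step 6: alpha = 0.1. fail to reject H0.

W+ = 27.5, W- = 50.5, W = min = 27.5, p = 0.364204, fail to reject H0.


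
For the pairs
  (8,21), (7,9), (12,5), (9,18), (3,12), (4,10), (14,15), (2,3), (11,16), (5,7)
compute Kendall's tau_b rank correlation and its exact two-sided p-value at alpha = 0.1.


Step 1: Enumerate the 45 unordered pairs (i,j) with i<j and classify each by sign(x_j-x_i) * sign(y_j-y_i).
  (1,2):dx=-1,dy=-12->C; (1,3):dx=+4,dy=-16->D; (1,4):dx=+1,dy=-3->D; (1,5):dx=-5,dy=-9->C
  (1,6):dx=-4,dy=-11->C; (1,7):dx=+6,dy=-6->D; (1,8):dx=-6,dy=-18->C; (1,9):dx=+3,dy=-5->D
  (1,10):dx=-3,dy=-14->C; (2,3):dx=+5,dy=-4->D; (2,4):dx=+2,dy=+9->C; (2,5):dx=-4,dy=+3->D
  (2,6):dx=-3,dy=+1->D; (2,7):dx=+7,dy=+6->C; (2,8):dx=-5,dy=-6->C; (2,9):dx=+4,dy=+7->C
  (2,10):dx=-2,dy=-2->C; (3,4):dx=-3,dy=+13->D; (3,5):dx=-9,dy=+7->D; (3,6):dx=-8,dy=+5->D
  (3,7):dx=+2,dy=+10->C; (3,8):dx=-10,dy=-2->C; (3,9):dx=-1,dy=+11->D; (3,10):dx=-7,dy=+2->D
  (4,5):dx=-6,dy=-6->C; (4,6):dx=-5,dy=-8->C; (4,7):dx=+5,dy=-3->D; (4,8):dx=-7,dy=-15->C
  (4,9):dx=+2,dy=-2->D; (4,10):dx=-4,dy=-11->C; (5,6):dx=+1,dy=-2->D; (5,7):dx=+11,dy=+3->C
  (5,8):dx=-1,dy=-9->C; (5,9):dx=+8,dy=+4->C; (5,10):dx=+2,dy=-5->D; (6,7):dx=+10,dy=+5->C
  (6,8):dx=-2,dy=-7->C; (6,9):dx=+7,dy=+6->C; (6,10):dx=+1,dy=-3->D; (7,8):dx=-12,dy=-12->C
  (7,9):dx=-3,dy=+1->D; (7,10):dx=-9,dy=-8->C; (8,9):dx=+9,dy=+13->C; (8,10):dx=+3,dy=+4->C
  (9,10):dx=-6,dy=-9->C
Step 2: C = 27, D = 18, total pairs = 45.
Step 3: tau = (C - D)/(n(n-1)/2) = (27 - 18)/45 = 0.200000.
Step 4: Exact two-sided p-value (enumerate n! = 3628800 permutations of y under H0): p = 0.484313.
Step 5: alpha = 0.1. fail to reject H0.

tau_b = 0.2000 (C=27, D=18), p = 0.484313, fail to reject H0.


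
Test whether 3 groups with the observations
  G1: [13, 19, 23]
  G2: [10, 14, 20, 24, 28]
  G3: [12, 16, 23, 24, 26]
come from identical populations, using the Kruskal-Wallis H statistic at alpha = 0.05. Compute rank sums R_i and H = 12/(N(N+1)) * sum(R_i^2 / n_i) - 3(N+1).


Step 1: Combine all N = 13 observations and assign midranks.
sorted (value, group, rank): (10,G2,1), (12,G3,2), (13,G1,3), (14,G2,4), (16,G3,5), (19,G1,6), (20,G2,7), (23,G1,8.5), (23,G3,8.5), (24,G2,10.5), (24,G3,10.5), (26,G3,12), (28,G2,13)
Step 2: Sum ranks within each group.
R_1 = 17.5 (n_1 = 3)
R_2 = 35.5 (n_2 = 5)
R_3 = 38 (n_3 = 5)
Step 3: H = 12/(N(N+1)) * sum(R_i^2/n_i) - 3(N+1)
     = 12/(13*14) * (17.5^2/3 + 35.5^2/5 + 38^2/5) - 3*14
     = 0.065934 * 642.933 - 42
     = 0.391209.
Step 4: Ties present; correction factor C = 1 - 12/(13^3 - 13) = 0.994505. Corrected H = 0.391209 / 0.994505 = 0.393370.
Step 5: Under H0, H ~ chi^2(2); p-value = 0.821449.
Step 6: alpha = 0.05. fail to reject H0.

H = 0.3934, df = 2, p = 0.821449, fail to reject H0.


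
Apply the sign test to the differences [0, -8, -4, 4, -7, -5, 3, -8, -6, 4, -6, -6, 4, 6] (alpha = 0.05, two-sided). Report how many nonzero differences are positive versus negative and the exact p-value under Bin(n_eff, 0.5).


Step 1: Discard zero differences. Original n = 14; n_eff = number of nonzero differences = 13.
Nonzero differences (with sign): -8, -4, +4, -7, -5, +3, -8, -6, +4, -6, -6, +4, +6
Step 2: Count signs: positive = 5, negative = 8.
Step 3: Under H0: P(positive) = 0.5, so the number of positives S ~ Bin(13, 0.5).
Step 4: Two-sided exact p-value = sum of Bin(13,0.5) probabilities at or below the observed probability = 0.581055.
Step 5: alpha = 0.05. fail to reject H0.

n_eff = 13, pos = 5, neg = 8, p = 0.581055, fail to reject H0.


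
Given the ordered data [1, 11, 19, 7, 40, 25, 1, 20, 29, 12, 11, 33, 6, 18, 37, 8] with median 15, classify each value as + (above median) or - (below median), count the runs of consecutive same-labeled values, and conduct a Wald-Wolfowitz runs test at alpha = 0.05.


Step 1: Compute median = 15; label A = above, B = below.
Labels in order: BBABAABAABBABAAB  (n_A = 8, n_B = 8)
Step 2: Count runs R = 11.
Step 3: Under H0 (random ordering), E[R] = 2*n_A*n_B/(n_A+n_B) + 1 = 2*8*8/16 + 1 = 9.0000.
        Var[R] = 2*n_A*n_B*(2*n_A*n_B - n_A - n_B) / ((n_A+n_B)^2 * (n_A+n_B-1)) = 14336/3840 = 3.7333.
        SD[R] = 1.9322.
Step 4: Continuity-corrected z = (R - 0.5 - E[R]) / SD[R] = (11 - 0.5 - 9.0000) / 1.9322 = 0.7763.
Step 5: Two-sided p-value via normal approximation = 2*(1 - Phi(|z|)) = 0.437558.
Step 6: alpha = 0.05. fail to reject H0.

R = 11, z = 0.7763, p = 0.437558, fail to reject H0.


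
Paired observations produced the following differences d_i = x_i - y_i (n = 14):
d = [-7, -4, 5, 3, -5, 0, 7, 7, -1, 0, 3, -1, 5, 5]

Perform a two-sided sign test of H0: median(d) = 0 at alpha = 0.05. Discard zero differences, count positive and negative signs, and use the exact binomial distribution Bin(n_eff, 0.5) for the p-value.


Step 1: Discard zero differences. Original n = 14; n_eff = number of nonzero differences = 12.
Nonzero differences (with sign): -7, -4, +5, +3, -5, +7, +7, -1, +3, -1, +5, +5
Step 2: Count signs: positive = 7, negative = 5.
Step 3: Under H0: P(positive) = 0.5, so the number of positives S ~ Bin(12, 0.5).
Step 4: Two-sided exact p-value = sum of Bin(12,0.5) probabilities at or below the observed probability = 0.774414.
Step 5: alpha = 0.05. fail to reject H0.

n_eff = 12, pos = 7, neg = 5, p = 0.774414, fail to reject H0.


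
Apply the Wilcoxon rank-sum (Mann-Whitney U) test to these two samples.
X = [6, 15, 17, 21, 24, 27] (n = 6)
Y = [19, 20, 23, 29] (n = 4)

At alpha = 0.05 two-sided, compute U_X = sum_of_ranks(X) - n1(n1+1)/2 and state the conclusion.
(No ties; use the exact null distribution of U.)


Step 1: Combine and sort all 10 observations; assign midranks.
sorted (value, group): (6,X), (15,X), (17,X), (19,Y), (20,Y), (21,X), (23,Y), (24,X), (27,X), (29,Y)
ranks: 6->1, 15->2, 17->3, 19->4, 20->5, 21->6, 23->7, 24->8, 27->9, 29->10
Step 2: Rank sum for X: R1 = 1 + 2 + 3 + 6 + 8 + 9 = 29.
Step 3: U_X = R1 - n1(n1+1)/2 = 29 - 6*7/2 = 29 - 21 = 8.
       U_Y = n1*n2 - U_X = 24 - 8 = 16.
Step 4: No ties, so the exact null distribution of U (based on enumerating the C(10,6) = 210 equally likely rank assignments) gives the two-sided p-value.
Step 5: p-value = 0.476190; compare to alpha = 0.05. fail to reject H0.

U_X = 8, p = 0.476190, fail to reject H0 at alpha = 0.05.


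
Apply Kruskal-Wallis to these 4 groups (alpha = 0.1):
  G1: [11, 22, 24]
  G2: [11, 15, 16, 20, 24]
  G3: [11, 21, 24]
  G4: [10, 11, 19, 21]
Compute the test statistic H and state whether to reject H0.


Step 1: Combine all N = 15 observations and assign midranks.
sorted (value, group, rank): (10,G4,1), (11,G1,3.5), (11,G2,3.5), (11,G3,3.5), (11,G4,3.5), (15,G2,6), (16,G2,7), (19,G4,8), (20,G2,9), (21,G3,10.5), (21,G4,10.5), (22,G1,12), (24,G1,14), (24,G2,14), (24,G3,14)
Step 2: Sum ranks within each group.
R_1 = 29.5 (n_1 = 3)
R_2 = 39.5 (n_2 = 5)
R_3 = 28 (n_3 = 3)
R_4 = 23 (n_4 = 4)
Step 3: H = 12/(N(N+1)) * sum(R_i^2/n_i) - 3(N+1)
     = 12/(15*16) * (29.5^2/3 + 39.5^2/5 + 28^2/3 + 23^2/4) - 3*16
     = 0.050000 * 995.717 - 48
     = 1.785833.
Step 4: Ties present; correction factor C = 1 - 90/(15^3 - 15) = 0.973214. Corrected H = 1.785833 / 0.973214 = 1.834985.
Step 5: Under H0, H ~ chi^2(3); p-value = 0.607352.
Step 6: alpha = 0.1. fail to reject H0.

H = 1.8350, df = 3, p = 0.607352, fail to reject H0.


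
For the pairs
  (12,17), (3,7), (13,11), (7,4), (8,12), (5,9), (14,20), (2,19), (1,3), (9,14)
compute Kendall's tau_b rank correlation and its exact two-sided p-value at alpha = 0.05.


Step 1: Enumerate the 45 unordered pairs (i,j) with i<j and classify each by sign(x_j-x_i) * sign(y_j-y_i).
  (1,2):dx=-9,dy=-10->C; (1,3):dx=+1,dy=-6->D; (1,4):dx=-5,dy=-13->C; (1,5):dx=-4,dy=-5->C
  (1,6):dx=-7,dy=-8->C; (1,7):dx=+2,dy=+3->C; (1,8):dx=-10,dy=+2->D; (1,9):dx=-11,dy=-14->C
  (1,10):dx=-3,dy=-3->C; (2,3):dx=+10,dy=+4->C; (2,4):dx=+4,dy=-3->D; (2,5):dx=+5,dy=+5->C
  (2,6):dx=+2,dy=+2->C; (2,7):dx=+11,dy=+13->C; (2,8):dx=-1,dy=+12->D; (2,9):dx=-2,dy=-4->C
  (2,10):dx=+6,dy=+7->C; (3,4):dx=-6,dy=-7->C; (3,5):dx=-5,dy=+1->D; (3,6):dx=-8,dy=-2->C
  (3,7):dx=+1,dy=+9->C; (3,8):dx=-11,dy=+8->D; (3,9):dx=-12,dy=-8->C; (3,10):dx=-4,dy=+3->D
  (4,5):dx=+1,dy=+8->C; (4,6):dx=-2,dy=+5->D; (4,7):dx=+7,dy=+16->C; (4,8):dx=-5,dy=+15->D
  (4,9):dx=-6,dy=-1->C; (4,10):dx=+2,dy=+10->C; (5,6):dx=-3,dy=-3->C; (5,7):dx=+6,dy=+8->C
  (5,8):dx=-6,dy=+7->D; (5,9):dx=-7,dy=-9->C; (5,10):dx=+1,dy=+2->C; (6,7):dx=+9,dy=+11->C
  (6,8):dx=-3,dy=+10->D; (6,9):dx=-4,dy=-6->C; (6,10):dx=+4,dy=+5->C; (7,8):dx=-12,dy=-1->C
  (7,9):dx=-13,dy=-17->C; (7,10):dx=-5,dy=-6->C; (8,9):dx=-1,dy=-16->C; (8,10):dx=+7,dy=-5->D
  (9,10):dx=+8,dy=+11->C
Step 2: C = 33, D = 12, total pairs = 45.
Step 3: tau = (C - D)/(n(n-1)/2) = (33 - 12)/45 = 0.466667.
Step 4: Exact two-sided p-value (enumerate n! = 3628800 permutations of y under H0): p = 0.072550.
Step 5: alpha = 0.05. fail to reject H0.

tau_b = 0.4667 (C=33, D=12), p = 0.072550, fail to reject H0.
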